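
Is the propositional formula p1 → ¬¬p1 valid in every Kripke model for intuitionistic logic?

Yes

This is double-negation introduction, which is intuitionistically derivable.
If a world forces p1 then every accessible world forces p1 (persistence), so none forces ¬p1; hence ¬¬p1.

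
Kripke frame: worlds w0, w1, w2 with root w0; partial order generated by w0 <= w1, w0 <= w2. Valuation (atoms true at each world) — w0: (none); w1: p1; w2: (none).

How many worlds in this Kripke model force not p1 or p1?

w0: does not force it — w0 does not force not p1 or p1: neither disjunct is forced at w0.
w1: forces it.
w2: forces it.
Worlds forcing the formula: {w1, w2}.

2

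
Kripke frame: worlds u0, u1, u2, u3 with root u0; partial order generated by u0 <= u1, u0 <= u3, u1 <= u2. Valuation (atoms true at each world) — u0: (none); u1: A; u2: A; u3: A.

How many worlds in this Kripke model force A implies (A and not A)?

0

u0: does not force it — u0 does not force A implies (A and not A): at the accessible world u1, u1 forces A but u1 does not force A and not A.
u1: does not force it — u1 does not force A implies (A and not A): already at u1 itself, u1 forces A but u1 does not force A and not A.
u2: does not force it.
u3: does not force it.
Worlds forcing the formula: { }.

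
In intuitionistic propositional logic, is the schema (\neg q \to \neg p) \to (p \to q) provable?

No

This is the converse of contraposition, which is not intuitionistically valid.
A Kripke countermodel: worlds s0, s1; order generated by s0 \le s1; atoms true at each world — s0:{p}; s1:{p,q}.
s0 \nVdash (\neg q \to \neg p) \to (p \to q): already at s0 itself, s0 \Vdash \neg q \to \neg p but s0 \nVdash p \to q.
s0 \nVdash p \to q: already at s0 itself, s0 \Vdash p but s0 \nVdash q.
s0 lacks atom q, so s0 \nVdash q.
So the root s0 does not force the formula.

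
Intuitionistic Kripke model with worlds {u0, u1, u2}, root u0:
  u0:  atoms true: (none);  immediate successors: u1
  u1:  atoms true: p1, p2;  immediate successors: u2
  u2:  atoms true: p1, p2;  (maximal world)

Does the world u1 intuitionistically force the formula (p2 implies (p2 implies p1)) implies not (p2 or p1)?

u1 does not force (p2 implies (p2 implies p1)) implies not (p2 or p1): already at u1 itself, u1 forces p2 implies (p2 implies p1) but u1 does not force not (p2 or p1).
u1 does not force not (p2 or p1) since u1 is accessible from u1 and u1 forces p2 or p1.
u1 forces p2 or p1 via the disjunct p2.

No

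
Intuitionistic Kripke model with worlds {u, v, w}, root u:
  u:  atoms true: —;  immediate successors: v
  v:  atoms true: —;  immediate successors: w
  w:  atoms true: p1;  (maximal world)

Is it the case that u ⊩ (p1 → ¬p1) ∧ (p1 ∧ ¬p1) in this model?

u ⊮ (p1 → ¬p1) ∧ (p1 ∧ ¬p1) since u fails p1 → ¬p1.

No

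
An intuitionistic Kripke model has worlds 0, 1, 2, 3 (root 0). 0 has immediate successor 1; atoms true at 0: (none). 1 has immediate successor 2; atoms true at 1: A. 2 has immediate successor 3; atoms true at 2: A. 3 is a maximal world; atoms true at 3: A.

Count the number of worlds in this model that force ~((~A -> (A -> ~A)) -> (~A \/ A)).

0

0: does not force it — 0 ||-/- ~((~A -> (A -> ~A)) -> (~A \/ A)) since 1 is accessible from 0 and 1 ||- (~A -> (A -> ~A)) -> (~A \/ A).
1: does not force it — 1 ||-/- ~((~A -> (A -> ~A)) -> (~A \/ A)) since 1 is accessible from 1 and 1 ||- (~A -> (A -> ~A)) -> (~A \/ A).
2: does not force it.
3: does not force it.
Worlds forcing the formula: { }.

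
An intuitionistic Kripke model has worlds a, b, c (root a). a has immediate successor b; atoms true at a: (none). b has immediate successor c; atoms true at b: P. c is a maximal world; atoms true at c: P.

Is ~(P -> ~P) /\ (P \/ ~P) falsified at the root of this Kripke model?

Yes

a ||-/- ~(P -> ~P) /\ (P \/ ~P) since a fails P \/ ~P.
So the root a does not force ~(P -> ~P) /\ (P \/ ~P); the model is a countermodel.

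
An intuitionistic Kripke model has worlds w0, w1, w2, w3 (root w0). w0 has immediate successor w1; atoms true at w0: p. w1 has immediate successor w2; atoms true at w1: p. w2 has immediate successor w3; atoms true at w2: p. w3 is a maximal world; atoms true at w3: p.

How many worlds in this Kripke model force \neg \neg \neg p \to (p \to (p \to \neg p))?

w0: forces it.
w1: forces it.
w2: forces it.
w3: forces it.
Worlds forcing the formula: {w0, w1, w2, w3}.

4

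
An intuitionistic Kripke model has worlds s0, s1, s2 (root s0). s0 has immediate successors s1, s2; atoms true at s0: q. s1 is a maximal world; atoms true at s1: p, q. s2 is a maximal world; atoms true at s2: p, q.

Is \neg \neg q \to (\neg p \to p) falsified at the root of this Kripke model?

No

s0 \Vdash \neg \neg q \to (\neg p \to p): every world accessible from s0 that forces \neg \neg q (namely s0, s1, s2) also forces \neg p \to p.
So the root s0 forces \neg \neg q \to (\neg p \to p); the model is not a countermodel.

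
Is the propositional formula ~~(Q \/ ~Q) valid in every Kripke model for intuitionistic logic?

This is the double negation of excluded middle, which is intuitionistically derivable.
Assuming ~(Q \/ ~Q): from Q we'd get Q \/ ~Q, so ~Q; but then Q \/ ~Q again — contradiction. Hence ~~(Q \/ ~Q).

Yes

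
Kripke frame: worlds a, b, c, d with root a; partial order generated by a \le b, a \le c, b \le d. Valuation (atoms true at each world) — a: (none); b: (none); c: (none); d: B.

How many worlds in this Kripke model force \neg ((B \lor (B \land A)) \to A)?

a: does not force it — a \nVdash \neg ((B \lor (B \land A)) \to A) since c is accessible from a and c \Vdash (B \lor (B \land A)) \to A.
b: forces it.
c: does not force it — c \nVdash \neg ((B \lor (B \land A)) \to A) since c is accessible from c and c \Vdash (B \lor (B \land A)) \to A.
d: forces it.
Worlds forcing the formula: {b, d}.

2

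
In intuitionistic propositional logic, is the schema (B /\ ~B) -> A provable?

This is an instance of ex falso quodlibet, which is intuitionistically derivable.
No world can force both B and ~B, so the antecedent B /\ ~B is never forced and the implication holds vacuously at every world.

Yes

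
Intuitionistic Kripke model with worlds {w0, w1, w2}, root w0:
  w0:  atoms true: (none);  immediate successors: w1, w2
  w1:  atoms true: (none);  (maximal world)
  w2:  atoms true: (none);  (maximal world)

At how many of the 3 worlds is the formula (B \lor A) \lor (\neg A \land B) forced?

w0: does not force it — w0 \nVdash (B \lor A) \lor (\neg A \land B): neither disjunct is forced at w0.
w1: does not force it — w1 \nVdash (B \lor A) \lor (\neg A \land B): neither disjunct is forced at w1.
w2: does not force it — w2 \nVdash (B \lor A) \lor (\neg A \land B): neither disjunct is forced at w2.
Worlds forcing the formula: { }.

0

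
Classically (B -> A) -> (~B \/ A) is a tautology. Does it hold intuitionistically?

This is the material-implication-as-disjunction principle, which is not intuitionistically valid.
A Kripke countermodel: worlds u, v; order generated by u <= v; atoms true at each world — u:{}; v:{A,B}.
u ||-/- (B -> A) -> (~B \/ A): already at u itself, u ||- B -> A but u ||-/- ~B \/ A.
u ||-/- ~B \/ A: neither disjunct is forced at u.
u ||-/- ~B since v is accessible from u and v ||- B.
So the root u does not force the formula.

No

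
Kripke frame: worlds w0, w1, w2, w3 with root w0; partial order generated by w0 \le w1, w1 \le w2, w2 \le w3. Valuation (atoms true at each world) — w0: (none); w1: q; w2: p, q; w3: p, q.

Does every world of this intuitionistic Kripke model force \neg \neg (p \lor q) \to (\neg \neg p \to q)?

Not every world: w0 \nVdash \neg \neg (p \lor q) \to (\neg \neg p \to q).
w0 \nVdash \neg \neg (p \lor q) \to (\neg \neg p \to q): already at w0 itself, w0 \Vdash \neg \neg (p \lor q) but w0 \nVdash \neg \neg p \to q.
w0 \nVdash \neg \neg p \to q: already at w0 itself, w0 \Vdash \neg \neg p but w0 \nVdash q.
w0 lacks atom q, so w0 \nVdash q.

No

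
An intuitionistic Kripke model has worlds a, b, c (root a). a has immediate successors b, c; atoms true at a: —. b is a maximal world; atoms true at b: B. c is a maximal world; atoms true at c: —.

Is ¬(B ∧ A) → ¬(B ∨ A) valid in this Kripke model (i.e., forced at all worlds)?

No

Not every world: a ⊮ ¬(B ∧ A) → ¬(B ∨ A).
a ⊮ ¬(B ∧ A) → ¬(B ∨ A): already at a itself, a ⊩ ¬(B ∧ A) but a ⊮ ¬(B ∨ A).
a ⊮ ¬(B ∨ A) since b is accessible from a and b ⊩ B ∨ A.
b ⊩ B ∨ A via the disjunct B.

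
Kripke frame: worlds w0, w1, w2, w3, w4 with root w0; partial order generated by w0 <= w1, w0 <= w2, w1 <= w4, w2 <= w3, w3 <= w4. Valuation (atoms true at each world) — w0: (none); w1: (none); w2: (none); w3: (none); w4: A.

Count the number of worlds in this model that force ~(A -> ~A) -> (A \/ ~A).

w0: does not force it — w0 ||-/- ~(A -> ~A) -> (A \/ ~A): already at w0 itself, w0 ||- ~(A -> ~A) but w0 ||-/- A \/ ~A.
w1: does not force it.
w2: does not force it.
w3: does not force it.
w4: forces it.
Worlds forcing the formula: {w4}.

1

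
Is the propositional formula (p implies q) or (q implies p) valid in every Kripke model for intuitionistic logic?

This is the Gödel–Dummett linearity axiom, which is not intuitionistically valid.
A Kripke countermodel: worlds 0, 1, 2; order generated by 0 <= 1, 0 <= 2; atoms true at each world — 0:{}; 1:{p}; 2:{q}.
0 does not force (p implies q) or (q implies p): neither disjunct is forced at 0.
0 does not force p implies q: at the accessible world 1, 1 forces p but 1 does not force q.
1 lacks atom q, so 1 does not force q.
So the root 0 does not force the formula.

No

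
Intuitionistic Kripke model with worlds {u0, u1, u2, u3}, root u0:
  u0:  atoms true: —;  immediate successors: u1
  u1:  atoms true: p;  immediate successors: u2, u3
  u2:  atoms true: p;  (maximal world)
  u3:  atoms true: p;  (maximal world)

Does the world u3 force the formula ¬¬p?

u3 ⊩ ¬¬p: no world accessible from u3 forces ¬p.

Yes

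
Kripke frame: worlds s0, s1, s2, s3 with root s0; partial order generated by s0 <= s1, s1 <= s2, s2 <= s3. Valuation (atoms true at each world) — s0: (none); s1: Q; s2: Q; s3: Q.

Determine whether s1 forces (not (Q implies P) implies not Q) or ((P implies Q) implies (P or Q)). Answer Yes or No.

Yes

s1 forces (not (Q implies P) implies not Q) or ((P implies Q) implies (P or Q)) via the disjunct (P implies Q) implies (P or Q).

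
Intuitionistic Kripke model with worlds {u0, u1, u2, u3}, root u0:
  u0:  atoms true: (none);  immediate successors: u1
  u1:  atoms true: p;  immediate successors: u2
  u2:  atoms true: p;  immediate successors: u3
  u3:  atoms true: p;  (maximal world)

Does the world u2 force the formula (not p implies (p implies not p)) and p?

u2 forces (not p implies (p implies not p)) and p since u2 forces both conjuncts.

Yes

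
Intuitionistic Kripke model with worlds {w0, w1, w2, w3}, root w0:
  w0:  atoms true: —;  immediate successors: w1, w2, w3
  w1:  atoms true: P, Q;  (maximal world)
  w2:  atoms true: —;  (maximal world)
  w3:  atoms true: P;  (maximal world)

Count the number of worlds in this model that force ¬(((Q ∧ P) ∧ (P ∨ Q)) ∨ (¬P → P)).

1

w0: does not force it — w0 ⊮ ¬(((Q ∧ P) ∧ (P ∨ Q)) ∨ (¬P → P)) since w1 is accessible from w0 and w1 ⊩ ((Q ∧ P) ∧ (P ∨ Q)) ∨ (¬P → P).
w1: does not force it — w1 ⊮ ¬(((Q ∧ P) ∧ (P ∨ Q)) ∨ (¬P → P)) since w1 is accessible from w1 and w1 ⊩ ((Q ∧ P) ∧ (P ∨ Q)) ∨ (¬P → P).
w2: forces it.
w3: does not force it.
Worlds forcing the formula: {w2}.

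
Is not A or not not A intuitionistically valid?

No

This is the weak law of excluded middle, which is not intuitionistically valid.
A Kripke countermodel: worlds s0, s1, s2; order generated by s0 <= s1, s0 <= s2; atoms true at each world — s0:{}; s1:{A}; s2:{}.
s0 does not force not A or not not A: neither disjunct is forced at s0.
s0 does not force not A since s1 is accessible from s0 and s1 forces A.
So the root s0 does not force the formula.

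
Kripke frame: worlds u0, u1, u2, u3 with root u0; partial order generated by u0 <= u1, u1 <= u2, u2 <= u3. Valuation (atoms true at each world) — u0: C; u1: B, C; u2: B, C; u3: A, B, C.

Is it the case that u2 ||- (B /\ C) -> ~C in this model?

No

u2 ||-/- (B /\ C) -> ~C: already at u2 itself, u2 ||- B /\ C but u2 ||-/- ~C.
u2 ||-/- ~C since u2 is accessible from u2 and u2 ||- C.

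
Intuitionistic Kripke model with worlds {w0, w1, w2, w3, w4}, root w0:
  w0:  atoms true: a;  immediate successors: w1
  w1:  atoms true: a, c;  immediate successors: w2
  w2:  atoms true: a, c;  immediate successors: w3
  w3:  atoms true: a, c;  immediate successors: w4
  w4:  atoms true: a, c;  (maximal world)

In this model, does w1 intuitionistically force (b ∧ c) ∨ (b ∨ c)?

Yes

w1 ⊩ (b ∧ c) ∨ (b ∨ c) via the disjunct b ∨ c.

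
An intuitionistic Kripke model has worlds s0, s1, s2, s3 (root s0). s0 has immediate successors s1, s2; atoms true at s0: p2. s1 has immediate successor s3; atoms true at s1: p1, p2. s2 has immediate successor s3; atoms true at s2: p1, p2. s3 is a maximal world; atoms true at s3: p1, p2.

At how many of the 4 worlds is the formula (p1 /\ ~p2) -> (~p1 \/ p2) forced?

4

s0: forces it.
s1: forces it.
s2: forces it.
s3: forces it.
Worlds forcing the formula: {s0, s1, s2, s3}.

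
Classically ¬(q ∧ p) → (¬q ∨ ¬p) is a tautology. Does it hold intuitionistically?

No

This is the constructively invalid direction of De Morgan's law for conjunction, which is not intuitionistically valid.
A Kripke countermodel: worlds u, v, w; order generated by u ≤ v, u ≤ w; atoms true at each world — u:{}; v:{q}; w:{p}.
u ⊮ ¬(q ∧ p) → (¬q ∨ ¬p): already at u itself, u ⊩ ¬(q ∧ p) but u ⊮ ¬q ∨ ¬p.
u ⊮ ¬q ∨ ¬p: neither disjunct is forced at u.
u ⊮ ¬q since v is accessible from u and v ⊩ q.
So the root u does not force the formula.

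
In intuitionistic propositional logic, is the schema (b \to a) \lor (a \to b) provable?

This is the Gödel–Dummett linearity axiom, which is not intuitionistically valid.
A Kripke countermodel: worlds u, v, w; order generated by u \le v, u \le w; atoms true at each world — u:{}; v:{b}; w:{a}.
u \nVdash (b \to a) \lor (a \to b): neither disjunct is forced at u.
u \nVdash b \to a: at the accessible world v, v \Vdash b but v \nVdash a.
v lacks atom a, so v \nVdash a.
So the root u does not force the formula.

No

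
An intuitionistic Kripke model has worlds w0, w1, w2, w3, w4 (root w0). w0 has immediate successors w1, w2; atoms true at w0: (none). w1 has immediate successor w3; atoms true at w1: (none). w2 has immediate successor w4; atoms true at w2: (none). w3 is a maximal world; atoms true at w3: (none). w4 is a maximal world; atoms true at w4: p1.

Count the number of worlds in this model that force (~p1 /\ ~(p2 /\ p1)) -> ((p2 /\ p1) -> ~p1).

w0: forces it.
w1: forces it.
w2: forces it.
w3: forces it.
w4: forces it.
Worlds forcing the formula: {w0, w1, w2, w3, w4}.

5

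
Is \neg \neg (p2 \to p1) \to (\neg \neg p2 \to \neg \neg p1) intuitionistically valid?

This is the distribution of double negation over implication, which is intuitionistically derivable.
Assume \neg \neg (p2 \to p1) and \neg \neg p2; suppose \neg p1. Then p2 \to p1 would give \neg p2 (by contraposition), contradicting \neg \neg p2; so \neg (p2 \to p1), contradicting \neg \neg (p2 \to p1). Hence \neg \neg p1.

Yes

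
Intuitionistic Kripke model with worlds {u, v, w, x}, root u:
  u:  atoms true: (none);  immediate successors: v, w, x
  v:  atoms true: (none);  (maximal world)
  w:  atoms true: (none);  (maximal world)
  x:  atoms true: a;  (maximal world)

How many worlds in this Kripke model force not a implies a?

u: does not force it — u does not force not a implies a: at the accessible world v, v forces not a but v does not force a.
v: does not force it — v does not force not a implies a: already at v itself, v forces not a but v does not force a.
w: does not force it.
x: forces it.
Worlds forcing the formula: {x}.

1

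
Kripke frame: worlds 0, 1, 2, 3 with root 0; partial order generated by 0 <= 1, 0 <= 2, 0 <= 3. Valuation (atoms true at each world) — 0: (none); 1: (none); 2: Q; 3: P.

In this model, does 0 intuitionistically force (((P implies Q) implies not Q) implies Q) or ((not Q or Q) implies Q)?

No

0 does not force (((P implies Q) implies not Q) implies Q) or ((not Q or Q) implies Q): neither disjunct is forced at 0.
0 does not force ((P implies Q) implies not Q) implies Q: at the accessible world 1, 1 forces (P implies Q) implies not Q but 1 does not force Q.
1 lacks atom Q, so 1 does not force Q.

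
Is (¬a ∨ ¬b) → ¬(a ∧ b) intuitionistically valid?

Yes

This is a constructively valid De Morgan direction (disjunction of negations to negated conjunction), which is intuitionistically derivable.
If ¬a holds at a world then no accessible world forces a, hence none forces a ∧ b; likewise for ¬b.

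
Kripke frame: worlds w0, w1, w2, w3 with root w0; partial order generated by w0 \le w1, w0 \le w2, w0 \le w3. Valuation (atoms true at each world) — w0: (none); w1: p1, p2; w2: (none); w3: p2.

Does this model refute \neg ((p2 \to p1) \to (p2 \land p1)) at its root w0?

Yes

w0 \nVdash \neg ((p2 \to p1) \to (p2 \land p1)) since w1 is accessible from w0 and w1 \Vdash (p2 \to p1) \to (p2 \land p1).
w1 \Vdash (p2 \to p1) \to (p2 \land p1): every world accessible from w1 that forces p2 \to p1 (namely w1) also forces p2 \land p1.
So the root w0 does not force \neg ((p2 \to p1) \to (p2 \land p1)); the model is a countermodel.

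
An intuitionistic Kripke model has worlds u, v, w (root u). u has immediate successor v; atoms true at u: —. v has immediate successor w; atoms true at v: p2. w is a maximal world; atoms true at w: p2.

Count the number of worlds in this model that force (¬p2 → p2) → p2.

u: does not force it — u ⊮ (¬p2 → p2) → p2: already at u itself, u ⊩ ¬p2 → p2 but u ⊮ p2.
v: forces it.
w: forces it.
Worlds forcing the formula: {v, w}.

2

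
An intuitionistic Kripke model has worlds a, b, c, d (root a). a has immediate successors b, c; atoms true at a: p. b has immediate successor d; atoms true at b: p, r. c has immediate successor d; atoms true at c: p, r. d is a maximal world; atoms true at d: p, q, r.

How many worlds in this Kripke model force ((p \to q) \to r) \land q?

a: does not force it — a \nVdash ((p \to q) \to r) \land q since a fails q.
b: does not force it — b \nVdash ((p \to q) \to r) \land q since b fails q.
c: does not force it — c \nVdash ((p \to q) \to r) \land q since c fails q.
d: forces it.
Worlds forcing the formula: {d}.

1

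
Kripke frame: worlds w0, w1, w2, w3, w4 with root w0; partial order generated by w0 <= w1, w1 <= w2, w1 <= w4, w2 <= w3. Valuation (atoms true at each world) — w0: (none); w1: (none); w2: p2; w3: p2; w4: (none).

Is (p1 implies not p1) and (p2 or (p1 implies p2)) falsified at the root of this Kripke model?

w0 forces (p1 implies not p1) and (p2 or (p1 implies p2)) since w0 forces both conjuncts.
So the root w0 forces (p1 implies not p1) and (p2 or (p1 implies p2)); the model is not a countermodel.

No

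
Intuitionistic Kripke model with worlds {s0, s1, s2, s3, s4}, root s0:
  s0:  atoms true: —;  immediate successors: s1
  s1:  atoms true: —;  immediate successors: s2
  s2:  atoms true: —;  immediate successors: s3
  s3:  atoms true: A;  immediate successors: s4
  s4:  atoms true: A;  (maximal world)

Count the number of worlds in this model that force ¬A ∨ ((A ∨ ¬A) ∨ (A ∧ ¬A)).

s0: does not force it — s0 ⊮ ¬A ∨ ((A ∨ ¬A) ∨ (A ∧ ¬A)): neither disjunct is forced at s0.
s1: does not force it — s1 ⊮ ¬A ∨ ((A ∨ ¬A) ∨ (A ∧ ¬A)): neither disjunct is forced at s1.
s2: does not force it.
s3: forces it.
s4: forces it.
Worlds forcing the formula: {s3, s4}.

2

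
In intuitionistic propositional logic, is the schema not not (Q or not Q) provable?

This is the double negation of excluded middle, which is intuitionistically derivable.
Assuming not (Q or not Q): from Q we'd get Q or not Q, so not Q; but then Q or not Q again — contradiction. Hence not not (Q or not Q).

Yes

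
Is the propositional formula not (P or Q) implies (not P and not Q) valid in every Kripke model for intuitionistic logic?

Yes

This is a constructively valid De Morgan direction (negated disjunction to conjunction of negations), which is intuitionistically derivable.
From not (P or Q): if P held then P or Q would, contradiction — so not P; similarly not Q.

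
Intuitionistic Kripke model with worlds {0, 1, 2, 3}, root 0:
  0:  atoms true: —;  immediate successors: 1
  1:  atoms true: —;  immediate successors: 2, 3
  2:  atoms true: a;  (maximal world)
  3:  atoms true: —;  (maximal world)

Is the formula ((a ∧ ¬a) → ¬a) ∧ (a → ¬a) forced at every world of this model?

No

Not every world: 0 ⊮ ((a ∧ ¬a) → ¬a) ∧ (a → ¬a).
0 ⊮ ((a ∧ ¬a) → ¬a) ∧ (a → ¬a) since 0 fails a → ¬a.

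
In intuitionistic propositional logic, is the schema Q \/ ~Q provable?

No

This is the law of excluded middle, which is not intuitionistically valid.
A Kripke countermodel: worlds a, b; order generated by a <= b; atoms true at each world — a:{}; b:{Q}.
a ||-/- Q \/ ~Q: neither disjunct is forced at a.
a lacks atom Q, so a ||-/- Q.
So the root a does not force the formula.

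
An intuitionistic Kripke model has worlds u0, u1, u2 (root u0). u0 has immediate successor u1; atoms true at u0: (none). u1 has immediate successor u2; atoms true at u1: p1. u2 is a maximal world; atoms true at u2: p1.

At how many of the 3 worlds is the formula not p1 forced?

u0: does not force it — u0 does not force not p1 since u1 is accessible from u0 and u1 forces p1.
u1: does not force it.
u2: does not force it.
Worlds forcing the formula: { }.

0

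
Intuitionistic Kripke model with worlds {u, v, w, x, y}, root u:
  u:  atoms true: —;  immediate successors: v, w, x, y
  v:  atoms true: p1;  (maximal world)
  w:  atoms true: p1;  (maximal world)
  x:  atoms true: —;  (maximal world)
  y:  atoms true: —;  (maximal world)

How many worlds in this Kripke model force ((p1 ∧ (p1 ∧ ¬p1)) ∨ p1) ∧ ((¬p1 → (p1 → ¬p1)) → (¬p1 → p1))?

2

u: does not force it — u ⊮ ((p1 ∧ (p1 ∧ ¬p1)) ∨ p1) ∧ ((¬p1 → (p1 → ¬p1)) → (¬p1 → p1)) since u fails (p1 ∧ (p1 ∧ ¬p1)) ∨ p1.
v: forces it.
w: forces it.
x: does not force it — x ⊮ ((p1 ∧ (p1 ∧ ¬p1)) ∨ p1) ∧ ((¬p1 → (p1 → ¬p1)) → (¬p1 → p1)) since x fails (p1 ∧ (p1 ∧ ¬p1)) ∨ p1.
y: does not force it — y ⊮ ((p1 ∧ (p1 ∧ ¬p1)) ∨ p1) ∧ ((¬p1 → (p1 → ¬p1)) → (¬p1 → p1)) since y fails (p1 ∧ (p1 ∧ ¬p1)) ∨ p1.
Worlds forcing the formula: {v, w}.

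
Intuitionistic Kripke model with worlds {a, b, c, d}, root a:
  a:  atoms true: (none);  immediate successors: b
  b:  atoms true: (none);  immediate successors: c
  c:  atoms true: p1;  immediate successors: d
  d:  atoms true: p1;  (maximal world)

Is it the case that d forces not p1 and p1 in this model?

d does not force not p1 and p1 since d fails not p1.

No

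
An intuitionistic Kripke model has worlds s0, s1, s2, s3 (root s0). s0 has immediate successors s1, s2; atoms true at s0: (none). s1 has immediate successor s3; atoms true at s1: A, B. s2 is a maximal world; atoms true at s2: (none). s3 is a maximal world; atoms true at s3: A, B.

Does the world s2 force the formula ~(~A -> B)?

Yes

s2 ||- ~(~A -> B): no world accessible from s2 forces ~A -> B.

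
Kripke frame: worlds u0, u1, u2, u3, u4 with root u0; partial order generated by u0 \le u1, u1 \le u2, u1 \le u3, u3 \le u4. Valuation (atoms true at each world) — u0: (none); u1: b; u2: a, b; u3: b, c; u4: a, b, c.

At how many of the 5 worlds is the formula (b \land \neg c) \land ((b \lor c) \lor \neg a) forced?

1

u0: does not force it — u0 \nVdash (b \land \neg c) \land ((b \lor c) \lor \neg a) since u0 fails b \land \neg c.
u1: does not force it — u1 \nVdash (b \land \neg c) \land ((b \lor c) \lor \neg a) since u1 fails b \land \neg c.
u2: forces it.
u3: does not force it — u3 \nVdash (b \land \neg c) \land ((b \lor c) \lor \neg a) since u3 fails b \land \neg c.
u4: does not force it.
Worlds forcing the formula: {u2}.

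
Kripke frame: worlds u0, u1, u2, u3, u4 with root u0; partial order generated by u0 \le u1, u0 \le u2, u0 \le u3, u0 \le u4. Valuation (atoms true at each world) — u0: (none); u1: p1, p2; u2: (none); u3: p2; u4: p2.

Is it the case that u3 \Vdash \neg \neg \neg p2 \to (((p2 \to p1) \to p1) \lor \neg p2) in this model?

u3 \Vdash \neg \neg \neg p2 \to (((p2 \to p1) \to p1) \lor \neg p2) vacuously: no world accessible from u3 forces the antecedent \neg \neg \neg p2.

Yes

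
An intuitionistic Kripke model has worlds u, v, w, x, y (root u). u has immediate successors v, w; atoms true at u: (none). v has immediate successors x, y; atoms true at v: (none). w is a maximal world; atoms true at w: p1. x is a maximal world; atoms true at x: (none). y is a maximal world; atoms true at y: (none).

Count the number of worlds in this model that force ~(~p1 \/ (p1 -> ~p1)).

1

u: does not force it — u ||-/- ~(~p1 \/ (p1 -> ~p1)) since v is accessible from u and v ||- ~p1 \/ (p1 -> ~p1).
v: does not force it — v ||-/- ~(~p1 \/ (p1 -> ~p1)) since v is accessible from v and v ||- ~p1 \/ (p1 -> ~p1).
w: forces it.
x: does not force it.
y: does not force it.
Worlds forcing the formula: {w}.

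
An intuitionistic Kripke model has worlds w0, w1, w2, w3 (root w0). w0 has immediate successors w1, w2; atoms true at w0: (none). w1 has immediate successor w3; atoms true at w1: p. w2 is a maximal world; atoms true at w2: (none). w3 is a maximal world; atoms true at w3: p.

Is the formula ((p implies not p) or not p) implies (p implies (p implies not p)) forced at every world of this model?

w0 forces ((p implies not p) or not p) implies (p implies (p implies not p)): every world accessible from w0 that forces (p implies not p) or not p (namely w2) also forces p implies (p implies not p).
Since the root w0 forces ((p implies not p) or not p) implies (p implies (p implies not p)) and forcing is persistent (monotone upward), every world forces it.

Yes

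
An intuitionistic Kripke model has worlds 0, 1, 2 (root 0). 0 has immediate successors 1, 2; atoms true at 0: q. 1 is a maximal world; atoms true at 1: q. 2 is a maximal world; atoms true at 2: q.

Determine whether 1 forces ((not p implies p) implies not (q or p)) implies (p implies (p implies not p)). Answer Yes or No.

Yes

1 forces ((not p implies p) implies not (q or p)) implies (p implies (p implies not p)): every world accessible from 1 that forces (not p implies p) implies not (q or p) (namely 1) also forces p implies (p implies not p).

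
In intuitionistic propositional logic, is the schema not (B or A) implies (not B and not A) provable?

Yes

This is a constructively valid De Morgan direction (negated disjunction to conjunction of negations), which is intuitionistically derivable.
From not (B or A): if B held then B or A would, contradiction — so not B; similarly not A.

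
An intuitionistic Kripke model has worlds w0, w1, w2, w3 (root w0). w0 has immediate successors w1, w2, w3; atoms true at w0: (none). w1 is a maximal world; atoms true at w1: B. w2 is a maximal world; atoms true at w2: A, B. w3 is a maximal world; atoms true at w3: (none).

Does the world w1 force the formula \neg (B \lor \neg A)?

No

w1 \nVdash \neg (B \lor \neg A) since w1 is accessible from w1 and w1 \Vdash B \lor \neg A.
w1 \Vdash B \lor \neg A via the disjunct B.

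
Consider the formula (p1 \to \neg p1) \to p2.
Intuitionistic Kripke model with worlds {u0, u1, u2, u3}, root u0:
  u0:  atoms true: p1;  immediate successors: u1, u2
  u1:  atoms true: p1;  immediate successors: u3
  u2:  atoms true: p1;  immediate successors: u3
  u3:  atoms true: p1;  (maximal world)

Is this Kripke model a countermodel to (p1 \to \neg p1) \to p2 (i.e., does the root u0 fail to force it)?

u0 \Vdash (p1 \to \neg p1) \to p2 vacuously: no world accessible from u0 forces the antecedent p1 \to \neg p1.
So the root u0 forces (p1 \to \neg p1) \to p2; the model is not a countermodel.

No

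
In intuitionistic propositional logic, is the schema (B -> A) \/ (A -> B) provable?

No

This is the Gödel–Dummett linearity axiom, which is not intuitionistically valid.
A Kripke countermodel: worlds u, v, w; order generated by u <= v, u <= w; atoms true at each world — u:{}; v:{B}; w:{A}.
u ||-/- (B -> A) \/ (A -> B): neither disjunct is forced at u.
u ||-/- B -> A: at the accessible world v, v ||- B but v ||-/- A.
v lacks atom A, so v ||-/- A.
So the root u does not force the formula.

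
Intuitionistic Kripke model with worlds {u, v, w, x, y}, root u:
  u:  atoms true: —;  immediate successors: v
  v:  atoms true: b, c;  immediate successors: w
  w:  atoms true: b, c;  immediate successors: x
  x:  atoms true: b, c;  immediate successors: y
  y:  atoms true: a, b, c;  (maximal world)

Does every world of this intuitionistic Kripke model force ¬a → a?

Yes

u ⊩ ¬a → a vacuously: no world accessible from u forces the antecedent ¬a.
Since the root u forces ¬a → a and forcing is persistent (monotone upward), every world forces it.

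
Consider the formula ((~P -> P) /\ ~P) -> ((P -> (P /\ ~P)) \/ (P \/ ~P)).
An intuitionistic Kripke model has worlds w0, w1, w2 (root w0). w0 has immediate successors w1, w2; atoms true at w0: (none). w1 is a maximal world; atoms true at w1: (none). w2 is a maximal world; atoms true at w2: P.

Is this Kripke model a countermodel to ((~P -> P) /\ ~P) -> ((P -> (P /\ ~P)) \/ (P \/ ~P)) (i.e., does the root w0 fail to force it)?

No

w0 ||- ((~P -> P) /\ ~P) -> ((P -> (P /\ ~P)) \/ (P \/ ~P)) vacuously: no world accessible from w0 forces the antecedent (~P -> P) /\ ~P.
So the root w0 forces ((~P -> P) /\ ~P) -> ((P -> (P /\ ~P)) \/ (P \/ ~P)); the model is not a countermodel.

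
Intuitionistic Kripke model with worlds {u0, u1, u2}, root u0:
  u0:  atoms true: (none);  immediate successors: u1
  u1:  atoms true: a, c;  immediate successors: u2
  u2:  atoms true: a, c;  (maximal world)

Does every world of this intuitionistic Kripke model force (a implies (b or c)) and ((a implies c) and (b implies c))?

Yes

u0 forces (a implies (b or c)) and ((a implies c) and (b implies c)) since u0 forces both conjuncts.
Since the root u0 forces (a implies (b or c)) and ((a implies c) and (b implies c)) and forcing is persistent (monotone upward), every world forces it.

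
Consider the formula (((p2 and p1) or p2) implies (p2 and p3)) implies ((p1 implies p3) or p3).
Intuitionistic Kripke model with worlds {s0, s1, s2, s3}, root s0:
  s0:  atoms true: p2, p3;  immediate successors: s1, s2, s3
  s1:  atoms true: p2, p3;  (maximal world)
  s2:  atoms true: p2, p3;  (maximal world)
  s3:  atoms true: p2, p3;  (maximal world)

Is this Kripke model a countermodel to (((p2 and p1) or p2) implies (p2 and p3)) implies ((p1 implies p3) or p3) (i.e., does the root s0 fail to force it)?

No

s0 forces (((p2 and p1) or p2) implies (p2 and p3)) implies ((p1 implies p3) or p3): every world accessible from s0 that forces ((p2 and p1) or p2) implies (p2 and p3) (namely s0, s1, s2, s3) also forces (p1 implies p3) or p3.
So the root s0 forces (((p2 and p1) or p2) implies (p2 and p3)) implies ((p1 implies p3) or p3); the model is not a countermodel.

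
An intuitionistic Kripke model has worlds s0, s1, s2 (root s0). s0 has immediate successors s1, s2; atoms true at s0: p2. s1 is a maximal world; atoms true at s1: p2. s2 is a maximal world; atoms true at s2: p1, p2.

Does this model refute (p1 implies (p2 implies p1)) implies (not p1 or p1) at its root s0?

Yes

s0 does not force (p1 implies (p2 implies p1)) implies (not p1 or p1): already at s0 itself, s0 forces p1 implies (p2 implies p1) but s0 does not force not p1 or p1.
s0 does not force not p1 or p1: neither disjunct is forced at s0.
s0 does not force not p1 since s2 is accessible from s0 and s2 forces p1.
So the root s0 does not force (p1 implies (p2 implies p1)) implies (not p1 or p1); the model is a countermodel.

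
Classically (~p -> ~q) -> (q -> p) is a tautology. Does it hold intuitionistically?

No

This is the converse of contraposition, which is not intuitionistically valid.
A Kripke countermodel: worlds 0, 1; order generated by 0 <= 1; atoms true at each world — 0:{q}; 1:{p,q}.
0 ||-/- (~p -> ~q) -> (q -> p): already at 0 itself, 0 ||- ~p -> ~q but 0 ||-/- q -> p.
0 ||-/- q -> p: already at 0 itself, 0 ||- q but 0 ||-/- p.
0 lacks atom p, so 0 ||-/- p.
So the root 0 does not force the formula.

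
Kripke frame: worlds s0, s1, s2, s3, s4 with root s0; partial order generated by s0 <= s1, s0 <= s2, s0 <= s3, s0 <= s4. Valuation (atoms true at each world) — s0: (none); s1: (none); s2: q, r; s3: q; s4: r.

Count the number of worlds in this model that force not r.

2

s0: does not force it — s0 does not force not r since s2 is accessible from s0 and s2 forces r.
s1: forces it.
s2: does not force it — s2 does not force not r since s2 is accessible from s2 and s2 forces r.
s3: forces it.
s4: does not force it — s4 does not force not r since s4 is accessible from s4 and s4 forces r.
Worlds forcing the formula: {s1, s3}.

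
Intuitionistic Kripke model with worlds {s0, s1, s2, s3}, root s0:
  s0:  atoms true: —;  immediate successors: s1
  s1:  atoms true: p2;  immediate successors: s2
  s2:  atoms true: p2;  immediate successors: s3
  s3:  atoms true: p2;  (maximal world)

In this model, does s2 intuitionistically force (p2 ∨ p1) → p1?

No

s2 ⊮ (p2 ∨ p1) → p1: already at s2 itself, s2 ⊩ p2 ∨ p1 but s2 ⊮ p1.
s2 lacks atom p1, so s2 ⊮ p1.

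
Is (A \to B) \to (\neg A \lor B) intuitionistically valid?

No

This is the material-implication-as-disjunction principle, which is not intuitionistically valid.
A Kripke countermodel: worlds w0, w1; order generated by w0 \le w1; atoms true at each world — w0:{}; w1:{A,B}.
w0 \nVdash (A \to B) \to (\neg A \lor B): already at w0 itself, w0 \Vdash A \to B but w0 \nVdash \neg A \lor B.
w0 \nVdash \neg A \lor B: neither disjunct is forced at w0.
w0 \nVdash \neg A since w1 is accessible from w0 and w1 \Vdash A.
So the root w0 does not force the formula.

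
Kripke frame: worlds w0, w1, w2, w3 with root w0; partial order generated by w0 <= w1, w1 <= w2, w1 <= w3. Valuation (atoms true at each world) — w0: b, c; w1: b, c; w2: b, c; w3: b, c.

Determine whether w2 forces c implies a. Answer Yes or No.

No

w2 does not force c implies a: already at w2 itself, w2 forces c but w2 does not force a.
w2 lacks atom a, so w2 does not force a.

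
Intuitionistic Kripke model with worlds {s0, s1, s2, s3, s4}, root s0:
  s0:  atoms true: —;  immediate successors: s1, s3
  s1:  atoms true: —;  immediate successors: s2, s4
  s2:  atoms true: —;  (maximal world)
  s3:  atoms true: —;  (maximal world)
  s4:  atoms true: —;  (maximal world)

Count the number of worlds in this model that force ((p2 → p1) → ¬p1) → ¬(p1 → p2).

0

s0: does not force it — s0 ⊮ ((p2 → p1) → ¬p1) → ¬(p1 → p2): already at s0 itself, s0 ⊩ (p2 → p1) → ¬p1 but s0 ⊮ ¬(p1 → p2).
s1: does not force it — s1 ⊮ ((p2 → p1) → ¬p1) → ¬(p1 → p2): already at s1 itself, s1 ⊩ (p2 → p1) → ¬p1 but s1 ⊮ ¬(p1 → p2).
s2: does not force it — s2 ⊮ ((p2 → p1) → ¬p1) → ¬(p1 → p2): already at s2 itself, s2 ⊩ (p2 → p1) → ¬p1 but s2 ⊮ ¬(p1 → p2).
s3: does not force it.
s4: does not force it.
Worlds forcing the formula: { }.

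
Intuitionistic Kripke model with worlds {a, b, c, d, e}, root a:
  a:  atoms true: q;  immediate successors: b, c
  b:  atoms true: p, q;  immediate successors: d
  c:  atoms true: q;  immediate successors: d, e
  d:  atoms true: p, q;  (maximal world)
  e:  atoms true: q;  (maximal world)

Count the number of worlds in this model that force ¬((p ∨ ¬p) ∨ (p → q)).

a: does not force it — a ⊮ ¬((p ∨ ¬p) ∨ (p → q)) since a is accessible from a and a ⊩ (p ∨ ¬p) ∨ (p → q).
b: does not force it — b ⊮ ¬((p ∨ ¬p) ∨ (p → q)) since b is accessible from b and b ⊩ (p ∨ ¬p) ∨ (p → q).
c: does not force it — c ⊮ ¬((p ∨ ¬p) ∨ (p → q)) since c is accessible from c and c ⊩ (p ∨ ¬p) ∨ (p → q).
d: does not force it.
e: does not force it.
Worlds forcing the formula: { }.

0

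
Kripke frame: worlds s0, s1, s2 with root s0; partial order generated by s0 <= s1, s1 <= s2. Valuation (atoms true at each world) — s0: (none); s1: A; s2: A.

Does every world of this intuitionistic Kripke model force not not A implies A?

Not every world: s0 does not force not not A implies A.
s0 does not force not not A implies A: already at s0 itself, s0 forces not not A but s0 does not force A.
s0 lacks atom A, so s0 does not force A.

No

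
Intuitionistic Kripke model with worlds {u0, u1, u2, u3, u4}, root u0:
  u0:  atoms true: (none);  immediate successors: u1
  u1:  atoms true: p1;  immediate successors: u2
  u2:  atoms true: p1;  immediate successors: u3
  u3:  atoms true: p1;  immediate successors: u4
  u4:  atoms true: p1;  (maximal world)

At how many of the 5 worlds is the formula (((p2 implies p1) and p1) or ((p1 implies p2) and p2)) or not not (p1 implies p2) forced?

4

u0: does not force it — u0 does not force (((p2 implies p1) and p1) or ((p1 implies p2) and p2)) or not not (p1 implies p2): neither disjunct is forced at u0.
u1: forces it.
u2: forces it.
u3: forces it.
u4: forces it.
Worlds forcing the formula: {u1, u2, u3, u4}.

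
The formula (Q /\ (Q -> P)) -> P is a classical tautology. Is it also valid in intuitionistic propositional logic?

This is modus ponens in implicational form, which is intuitionistically derivable.
If a world forces Q and Q -> P, then applying the implication at that world (which is accessible from itself) gives P.

Yes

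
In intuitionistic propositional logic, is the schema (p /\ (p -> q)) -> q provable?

Yes

This is modus ponens in implicational form, which is intuitionistically derivable.
If a world forces p and p -> q, then applying the implication at that world (which is accessible from itself) gives q.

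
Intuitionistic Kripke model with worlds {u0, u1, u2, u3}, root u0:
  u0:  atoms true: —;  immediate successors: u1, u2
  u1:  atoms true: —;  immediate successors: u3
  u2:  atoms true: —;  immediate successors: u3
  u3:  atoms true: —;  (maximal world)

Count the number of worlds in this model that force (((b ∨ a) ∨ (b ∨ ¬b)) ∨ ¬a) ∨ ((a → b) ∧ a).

u0: forces it.
u1: forces it.
u2: forces it.
u3: forces it.
Worlds forcing the formula: {u0, u1, u2, u3}.

4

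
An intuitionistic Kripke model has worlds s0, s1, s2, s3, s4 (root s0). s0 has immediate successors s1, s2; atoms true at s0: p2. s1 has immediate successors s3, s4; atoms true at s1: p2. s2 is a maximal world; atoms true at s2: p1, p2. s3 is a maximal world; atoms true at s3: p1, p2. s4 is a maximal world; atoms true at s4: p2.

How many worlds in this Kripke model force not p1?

1

s0: does not force it — s0 does not force not p1 since s2 is accessible from s0 and s2 forces p1.
s1: does not force it — s1 does not force not p1 since s3 is accessible from s1 and s3 forces p1.
s2: does not force it — s2 does not force not p1 since s2 is accessible from s2 and s2 forces p1.
s3: does not force it.
s4: forces it.
Worlds forcing the formula: {s4}.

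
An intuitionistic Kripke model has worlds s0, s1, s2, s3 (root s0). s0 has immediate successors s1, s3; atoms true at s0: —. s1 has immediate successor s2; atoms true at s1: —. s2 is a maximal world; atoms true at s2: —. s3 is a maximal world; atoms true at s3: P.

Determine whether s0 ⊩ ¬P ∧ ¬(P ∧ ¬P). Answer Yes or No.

No

s0 ⊮ ¬P ∧ ¬(P ∧ ¬P) since s0 fails ¬P.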